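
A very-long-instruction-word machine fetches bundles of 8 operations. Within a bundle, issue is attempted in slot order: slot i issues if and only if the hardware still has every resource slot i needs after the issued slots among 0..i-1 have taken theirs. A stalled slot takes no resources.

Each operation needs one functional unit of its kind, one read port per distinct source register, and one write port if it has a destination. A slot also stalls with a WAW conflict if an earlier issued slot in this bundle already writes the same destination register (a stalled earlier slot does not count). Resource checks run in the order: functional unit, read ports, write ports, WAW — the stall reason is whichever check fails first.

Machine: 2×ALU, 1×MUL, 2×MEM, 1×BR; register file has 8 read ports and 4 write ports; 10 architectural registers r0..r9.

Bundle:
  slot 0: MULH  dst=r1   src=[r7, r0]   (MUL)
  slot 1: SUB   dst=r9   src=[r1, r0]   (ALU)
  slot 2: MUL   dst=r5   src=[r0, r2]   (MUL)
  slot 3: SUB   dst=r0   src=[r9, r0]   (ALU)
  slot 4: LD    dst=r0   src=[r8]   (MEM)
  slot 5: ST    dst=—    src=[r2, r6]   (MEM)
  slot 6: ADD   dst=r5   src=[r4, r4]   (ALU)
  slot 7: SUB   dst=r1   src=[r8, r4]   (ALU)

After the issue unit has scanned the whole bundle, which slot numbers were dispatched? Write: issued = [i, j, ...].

issued = [0, 1, 3, 5]

(0) want 1×MUL +2rd +1wr — yes → AL2|MU0|ME2|BR1|rd6|wr3
(1) want 1×ALU +2rd +1wr — yes → AL1|MU0|ME2|BR1|rd4|wr2
(2) want 1×MUL +2rd +1wr — FU → AL1|MU0|ME2|BR1|rd4|wr2
(3) want 1×ALU +2rd +1wr — yes → AL0|MU0|ME2|BR1|rd2|wr1
(4) want 1×MEM +1rd +1wr — WAW → AL0|MU0|ME2|BR1|rd2|wr1
(5) want 1×MEM +2rd +0wr — yes → AL0|MU0|ME1|BR1|rd0|wr1
(6) want 1×ALU +1rd +1wr — FU → AL0|MU0|ME1|BR1|rd0|wr1
(7) want 1×ALU +2rd +1wr — FU → AL0|MU0|ME1|BR1|rd0|wr1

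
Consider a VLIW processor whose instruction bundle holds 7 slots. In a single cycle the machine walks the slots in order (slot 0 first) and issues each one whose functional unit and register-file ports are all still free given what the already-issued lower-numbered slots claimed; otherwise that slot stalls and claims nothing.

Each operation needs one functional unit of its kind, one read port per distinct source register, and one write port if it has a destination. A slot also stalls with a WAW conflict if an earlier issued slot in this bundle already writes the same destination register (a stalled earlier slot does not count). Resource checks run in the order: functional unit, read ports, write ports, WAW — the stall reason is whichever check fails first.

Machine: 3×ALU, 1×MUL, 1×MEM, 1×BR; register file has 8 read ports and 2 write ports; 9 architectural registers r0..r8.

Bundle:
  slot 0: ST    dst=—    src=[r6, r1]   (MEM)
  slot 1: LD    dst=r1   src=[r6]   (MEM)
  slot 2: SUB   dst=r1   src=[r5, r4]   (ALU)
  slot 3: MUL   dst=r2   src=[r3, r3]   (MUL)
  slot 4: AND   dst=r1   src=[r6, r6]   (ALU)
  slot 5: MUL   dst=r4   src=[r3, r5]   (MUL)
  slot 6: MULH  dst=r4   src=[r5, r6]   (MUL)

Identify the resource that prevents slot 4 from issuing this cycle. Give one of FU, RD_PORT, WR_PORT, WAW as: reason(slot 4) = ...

reason(slot 4) = WR_PORT

  0. MEM ⇒ go  {3A/1Mu/0Ld/1B | 6r 2w}
  1. MEM→r1 ⇒ no(FU)  {3A/1Mu/0Ld/1B | 6r 2w}
  2. ALU→r1 ⇒ go  {2A/1Mu/0Ld/1B | 4r 1w}
  3. MUL→r2 ⇒ go  {2A/0Mu/0Ld/1B | 3r 0w}
  4. ALU→r1 ⇒ no(WR_PORT)  {2A/0Mu/0Ld/1B | 3r 0w}
  5. MUL→r4 ⇒ no(FU)  {2A/0Mu/0Ld/1B | 3r 0w}
  6. MUL→r4 ⇒ no(FU)  {2A/0Mu/0Ld/1B | 3r 0w}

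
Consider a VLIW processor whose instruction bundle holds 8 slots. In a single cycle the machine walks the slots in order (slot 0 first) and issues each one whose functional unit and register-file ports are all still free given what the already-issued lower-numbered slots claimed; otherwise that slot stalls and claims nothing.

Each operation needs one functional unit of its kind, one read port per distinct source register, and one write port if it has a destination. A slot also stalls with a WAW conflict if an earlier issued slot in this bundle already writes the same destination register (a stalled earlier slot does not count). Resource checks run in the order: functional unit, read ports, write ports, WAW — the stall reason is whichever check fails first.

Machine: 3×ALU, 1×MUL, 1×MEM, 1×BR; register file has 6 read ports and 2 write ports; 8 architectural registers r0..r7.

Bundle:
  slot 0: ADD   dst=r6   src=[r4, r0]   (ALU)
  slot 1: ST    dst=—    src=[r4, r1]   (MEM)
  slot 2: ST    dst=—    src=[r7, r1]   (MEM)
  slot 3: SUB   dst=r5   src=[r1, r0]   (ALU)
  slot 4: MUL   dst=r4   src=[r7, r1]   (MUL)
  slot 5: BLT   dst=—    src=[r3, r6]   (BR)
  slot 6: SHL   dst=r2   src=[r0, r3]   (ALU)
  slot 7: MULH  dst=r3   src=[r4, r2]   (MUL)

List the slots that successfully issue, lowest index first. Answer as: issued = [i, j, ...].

issued = [0, 1, 3]

slot 0 (ALU): ISSUE — free A2,Mu1,Ld1,B1 rp4 wp1
slot 1 (MEM): ISSUE — free A2,Mu1,Ld0,B1 rp2 wp1
slot 2 (MEM): stall FU — free A2,Mu1,Ld0,B1 rp2 wp1
slot 3 (ALU): ISSUE — free A1,Mu1,Ld0,B1 rp0 wp0
slot 4 (MUL): stall RD_PORT — free A1,Mu1,Ld0,B1 rp0 wp0
slot 5 (BR): stall RD_PORT — free A1,Mu1,Ld0,B1 rp0 wp0
slot 6 (ALU): stall RD_PORT — free A1,Mu1,Ld0,B1 rp0 wp0
slot 7 (MUL): stall RD_PORT — free A1,Mu1,Ld0,B1 rp0 wp0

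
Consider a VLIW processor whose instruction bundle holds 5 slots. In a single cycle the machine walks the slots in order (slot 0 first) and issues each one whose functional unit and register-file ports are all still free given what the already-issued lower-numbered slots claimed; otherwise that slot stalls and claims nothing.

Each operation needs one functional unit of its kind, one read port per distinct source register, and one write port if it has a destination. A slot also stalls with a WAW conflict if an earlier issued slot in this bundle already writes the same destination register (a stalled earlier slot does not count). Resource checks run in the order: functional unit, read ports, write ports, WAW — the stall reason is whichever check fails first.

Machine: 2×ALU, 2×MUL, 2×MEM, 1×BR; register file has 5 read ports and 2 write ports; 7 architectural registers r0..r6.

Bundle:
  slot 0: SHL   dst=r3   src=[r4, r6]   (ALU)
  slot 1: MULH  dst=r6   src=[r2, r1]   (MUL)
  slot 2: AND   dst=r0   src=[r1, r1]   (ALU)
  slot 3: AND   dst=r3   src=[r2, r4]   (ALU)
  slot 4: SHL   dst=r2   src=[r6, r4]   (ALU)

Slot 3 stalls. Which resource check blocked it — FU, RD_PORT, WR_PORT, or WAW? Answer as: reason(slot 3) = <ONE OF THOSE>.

reason(slot 3) = RD_PORT

#0 ALU src=r4,r6 dispatched  <A:1 Mu:2 Ld:2 B:1 rd:3 wr:1>
#1 MUL src=r2,r1 dispatched  <A:1 Mu:1 Ld:2 B:1 rd:1 wr:0>
#2 ALU src=r1,r1 held:WR_PORT  <A:1 Mu:1 Ld:2 B:1 rd:1 wr:0>
#3 ALU src=r2,r4 held:RD_PORT  <A:1 Mu:1 Ld:2 B:1 rd:1 wr:0>
#4 ALU src=r6,r4 held:RD_PORT  <A:1 Mu:1 Ld:2 B:1 rd:1 wr:0>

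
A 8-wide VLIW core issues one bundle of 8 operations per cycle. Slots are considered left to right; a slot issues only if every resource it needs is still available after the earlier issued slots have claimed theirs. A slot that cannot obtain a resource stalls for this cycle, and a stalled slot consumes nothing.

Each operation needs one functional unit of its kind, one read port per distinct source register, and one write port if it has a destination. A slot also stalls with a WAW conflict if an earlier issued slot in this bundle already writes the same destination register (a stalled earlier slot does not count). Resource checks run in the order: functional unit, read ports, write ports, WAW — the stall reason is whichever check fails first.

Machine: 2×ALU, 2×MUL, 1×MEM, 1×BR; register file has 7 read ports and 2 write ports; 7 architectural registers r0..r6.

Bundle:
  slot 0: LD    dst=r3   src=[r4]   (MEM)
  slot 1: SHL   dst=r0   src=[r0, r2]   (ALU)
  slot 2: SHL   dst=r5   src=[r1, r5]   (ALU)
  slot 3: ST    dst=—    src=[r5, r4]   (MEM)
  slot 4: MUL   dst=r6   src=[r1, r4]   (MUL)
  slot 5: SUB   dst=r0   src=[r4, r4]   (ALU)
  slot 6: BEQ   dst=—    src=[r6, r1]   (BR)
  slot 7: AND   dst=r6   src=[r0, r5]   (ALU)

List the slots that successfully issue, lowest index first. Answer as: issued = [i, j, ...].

issued = [0, 1, 6]

[0] MEM needs rd=1 wr=1: ok; after: ALU=2 MUL=2 MEM=0 BR=1, R=6, W=1
[1] ALU needs rd=2 wr=1: ok; after: ALU=1 MUL=2 MEM=0 BR=1, R=4, W=0
[2] ALU needs rd=2 wr=1: WR_PORT; after: ALU=1 MUL=2 MEM=0 BR=1, R=4, W=0
[3] MEM needs rd=2 wr=0: FU; after: ALU=1 MUL=2 MEM=0 BR=1, R=4, W=0
[4] MUL needs rd=2 wr=1: WR_PORT; after: ALU=1 MUL=2 MEM=0 BR=1, R=4, W=0
[5] ALU needs rd=1 wr=1: WR_PORT; after: ALU=1 MUL=2 MEM=0 BR=1, R=4, W=0
[6] BR needs rd=2 wr=0: ok; after: ALU=1 MUL=2 MEM=0 BR=0, R=2, W=0
[7] ALU needs rd=2 wr=1: WR_PORT; after: ALU=1 MUL=2 MEM=0 BR=0, R=2, W=0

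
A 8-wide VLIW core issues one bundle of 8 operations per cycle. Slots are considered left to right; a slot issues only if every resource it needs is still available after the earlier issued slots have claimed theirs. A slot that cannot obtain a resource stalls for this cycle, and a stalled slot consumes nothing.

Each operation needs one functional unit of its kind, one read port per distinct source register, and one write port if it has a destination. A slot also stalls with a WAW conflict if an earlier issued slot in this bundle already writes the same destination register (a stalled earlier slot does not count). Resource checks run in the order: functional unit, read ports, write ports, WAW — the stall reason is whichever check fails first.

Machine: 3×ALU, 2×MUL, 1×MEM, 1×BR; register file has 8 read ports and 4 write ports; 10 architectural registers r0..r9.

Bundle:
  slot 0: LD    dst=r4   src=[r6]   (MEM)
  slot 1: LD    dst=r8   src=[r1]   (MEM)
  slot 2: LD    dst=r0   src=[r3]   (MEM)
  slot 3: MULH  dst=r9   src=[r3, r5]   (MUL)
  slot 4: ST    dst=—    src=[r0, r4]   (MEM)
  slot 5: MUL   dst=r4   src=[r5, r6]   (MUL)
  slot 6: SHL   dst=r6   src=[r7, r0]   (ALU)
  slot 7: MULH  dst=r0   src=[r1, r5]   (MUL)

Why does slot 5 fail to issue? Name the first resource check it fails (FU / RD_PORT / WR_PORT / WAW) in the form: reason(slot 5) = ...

reason(slot 5) = WAW

#0 MEM src=r6 dispatched  <A:3 Mu:2 Ld:0 B:1 rd:7 wr:3>
#1 MEM src=r1 held:FU  <A:3 Mu:2 Ld:0 B:1 rd:7 wr:3>
#2 MEM src=r3 held:FU  <A:3 Mu:2 Ld:0 B:1 rd:7 wr:3>
#3 MUL src=r3,r5 dispatched  <A:3 Mu:1 Ld:0 B:1 rd:5 wr:2>
#4 MEM src=r0,r4 held:FU  <A:3 Mu:1 Ld:0 B:1 rd:5 wr:2>
#5 MUL src=r5,r6 held:WAW  <A:3 Mu:1 Ld:0 B:1 rd:5 wr:2>
#6 ALU src=r7,r0 dispatched  <A:2 Mu:1 Ld:0 B:1 rd:3 wr:1>
#7 MUL src=r1,r5 dispatched  <A:2 Mu:0 Ld:0 B:1 rd:1 wr:0>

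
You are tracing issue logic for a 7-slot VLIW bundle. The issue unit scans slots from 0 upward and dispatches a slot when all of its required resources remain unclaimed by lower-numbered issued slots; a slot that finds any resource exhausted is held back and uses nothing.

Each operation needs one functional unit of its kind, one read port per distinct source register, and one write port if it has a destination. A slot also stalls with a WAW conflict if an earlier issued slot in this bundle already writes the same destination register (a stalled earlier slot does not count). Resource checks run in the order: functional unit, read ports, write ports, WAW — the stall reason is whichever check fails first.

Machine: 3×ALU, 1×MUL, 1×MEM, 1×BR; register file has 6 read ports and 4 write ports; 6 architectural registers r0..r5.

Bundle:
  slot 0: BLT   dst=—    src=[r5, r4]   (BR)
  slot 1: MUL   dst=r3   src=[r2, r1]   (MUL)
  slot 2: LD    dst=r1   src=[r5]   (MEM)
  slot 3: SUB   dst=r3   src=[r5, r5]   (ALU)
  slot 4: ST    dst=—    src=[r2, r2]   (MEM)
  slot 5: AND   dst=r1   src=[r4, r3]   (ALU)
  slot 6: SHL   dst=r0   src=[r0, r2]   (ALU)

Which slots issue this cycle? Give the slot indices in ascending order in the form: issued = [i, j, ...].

#0 BR src=r5,r4 dispatched  <A:3 Mu:1 Ld:1 B:0 rd:4 wr:4>
#1 MUL src=r2,r1 dispatched  <A:3 Mu:0 Ld:1 B:0 rd:2 wr:3>
#2 MEM src=r5 dispatched  <A:3 Mu:0 Ld:0 B:0 rd:1 wr:2>
#3 ALU src=r5,r5 held:WAW  <A:3 Mu:0 Ld:0 B:0 rd:1 wr:2>
#4 MEM src=r2,r2 held:FU  <A:3 Mu:0 Ld:0 B:0 rd:1 wr:2>
#5 ALU src=r4,r3 held:RD_PORT  <A:3 Mu:0 Ld:0 B:0 rd:1 wr:2>
#6 ALU src=r0,r2 held:RD_PORT  <A:3 Mu:0 Ld:0 B:0 rd:1 wr:2>

issued = [0, 1, 2]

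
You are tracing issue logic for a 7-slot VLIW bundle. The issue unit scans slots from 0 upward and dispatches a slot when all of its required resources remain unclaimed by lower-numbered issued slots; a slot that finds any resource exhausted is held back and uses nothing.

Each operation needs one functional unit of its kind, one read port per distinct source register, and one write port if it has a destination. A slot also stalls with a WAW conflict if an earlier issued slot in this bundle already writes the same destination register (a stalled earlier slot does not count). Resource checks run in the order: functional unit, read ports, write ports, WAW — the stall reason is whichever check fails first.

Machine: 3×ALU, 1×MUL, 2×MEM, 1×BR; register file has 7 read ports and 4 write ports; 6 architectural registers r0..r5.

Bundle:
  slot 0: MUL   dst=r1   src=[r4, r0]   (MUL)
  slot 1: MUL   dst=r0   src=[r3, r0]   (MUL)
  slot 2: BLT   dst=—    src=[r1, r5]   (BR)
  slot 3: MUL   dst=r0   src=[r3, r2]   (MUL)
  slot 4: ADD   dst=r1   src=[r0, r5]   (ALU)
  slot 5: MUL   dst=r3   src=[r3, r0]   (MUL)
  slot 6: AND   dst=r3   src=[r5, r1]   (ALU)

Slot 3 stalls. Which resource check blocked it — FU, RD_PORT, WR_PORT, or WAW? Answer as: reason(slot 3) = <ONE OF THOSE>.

reason(slot 3) = FU

  0. MUL→r1 ⇒ go  {3A/0Mu/2Ld/1B | 5r 3w}
  1. MUL→r0 ⇒ no(FU)  {3A/0Mu/2Ld/1B | 5r 3w}
  2. BR ⇒ go  {3A/0Mu/2Ld/0B | 3r 3w}
  3. MUL→r0 ⇒ no(FU)  {3A/0Mu/2Ld/0B | 3r 3w}
  4. ALU→r1 ⇒ no(WAW)  {3A/0Mu/2Ld/0B | 3r 3w}
  5. MUL→r3 ⇒ no(FU)  {3A/0Mu/2Ld/0B | 3r 3w}
  6. ALU→r3 ⇒ go  {2A/0Mu/2Ld/0B | 1r 2w}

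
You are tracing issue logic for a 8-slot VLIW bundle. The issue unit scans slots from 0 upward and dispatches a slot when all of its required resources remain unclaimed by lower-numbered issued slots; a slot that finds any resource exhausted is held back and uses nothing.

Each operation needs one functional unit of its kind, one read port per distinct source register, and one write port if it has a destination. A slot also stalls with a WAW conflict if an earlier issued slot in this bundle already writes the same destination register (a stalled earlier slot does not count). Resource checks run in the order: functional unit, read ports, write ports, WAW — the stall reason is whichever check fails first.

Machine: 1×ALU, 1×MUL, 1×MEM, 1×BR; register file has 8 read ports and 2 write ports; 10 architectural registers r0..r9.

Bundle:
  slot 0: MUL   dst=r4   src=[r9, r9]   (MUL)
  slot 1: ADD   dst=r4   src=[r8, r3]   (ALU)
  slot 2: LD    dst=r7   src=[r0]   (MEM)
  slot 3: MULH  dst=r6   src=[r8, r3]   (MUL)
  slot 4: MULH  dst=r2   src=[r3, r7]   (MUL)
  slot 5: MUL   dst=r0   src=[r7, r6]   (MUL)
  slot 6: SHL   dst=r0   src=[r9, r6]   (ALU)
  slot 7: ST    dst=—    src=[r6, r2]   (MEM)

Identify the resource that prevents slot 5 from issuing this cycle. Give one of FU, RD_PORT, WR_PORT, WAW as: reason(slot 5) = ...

reason(slot 5) = FU

slot 0 (MUL): ISSUE — free A1,Mu0,Ld1,B1 rp7 wp1
slot 1 (ALU): stall WAW — free A1,Mu0,Ld1,B1 rp7 wp1
slot 2 (MEM): ISSUE — free A1,Mu0,Ld0,B1 rp6 wp0
slot 3 (MUL): stall FU — free A1,Mu0,Ld0,B1 rp6 wp0
slot 4 (MUL): stall FU — free A1,Mu0,Ld0,B1 rp6 wp0
slot 5 (MUL): stall FU — free A1,Mu0,Ld0,B1 rp6 wp0
slot 6 (ALU): stall WR_PORT — free A1,Mu0,Ld0,B1 rp6 wp0
slot 7 (MEM): stall FU — free A1,Mu0,Ld0,B1 rp6 wp0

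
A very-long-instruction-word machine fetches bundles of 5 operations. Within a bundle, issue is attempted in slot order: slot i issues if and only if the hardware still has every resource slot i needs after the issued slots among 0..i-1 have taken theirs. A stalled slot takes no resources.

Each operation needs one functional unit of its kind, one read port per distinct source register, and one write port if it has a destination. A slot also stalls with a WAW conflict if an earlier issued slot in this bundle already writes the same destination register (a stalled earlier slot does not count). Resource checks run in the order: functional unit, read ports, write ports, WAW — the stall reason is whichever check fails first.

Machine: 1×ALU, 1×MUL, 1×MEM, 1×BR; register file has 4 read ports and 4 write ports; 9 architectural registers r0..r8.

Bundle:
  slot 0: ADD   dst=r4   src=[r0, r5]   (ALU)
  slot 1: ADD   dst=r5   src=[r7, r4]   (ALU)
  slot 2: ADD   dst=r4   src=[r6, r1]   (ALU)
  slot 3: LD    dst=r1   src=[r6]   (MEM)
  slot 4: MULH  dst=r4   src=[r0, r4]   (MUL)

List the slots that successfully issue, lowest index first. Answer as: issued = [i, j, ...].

issued = [0, 3]

#0 ALU src=r0,r5 dispatched  <A:0 Mu:1 Ld:1 B:1 rd:2 wr:3>
#1 ALU src=r7,r4 held:FU  <A:0 Mu:1 Ld:1 B:1 rd:2 wr:3>
#2 ALU src=r6,r1 held:FU  <A:0 Mu:1 Ld:1 B:1 rd:2 wr:3>
#3 MEM src=r6 dispatched  <A:0 Mu:1 Ld:0 B:1 rd:1 wr:2>
#4 MUL src=r0,r4 held:RD_PORT  <A:0 Mu:1 Ld:0 B:1 rd:1 wr:2>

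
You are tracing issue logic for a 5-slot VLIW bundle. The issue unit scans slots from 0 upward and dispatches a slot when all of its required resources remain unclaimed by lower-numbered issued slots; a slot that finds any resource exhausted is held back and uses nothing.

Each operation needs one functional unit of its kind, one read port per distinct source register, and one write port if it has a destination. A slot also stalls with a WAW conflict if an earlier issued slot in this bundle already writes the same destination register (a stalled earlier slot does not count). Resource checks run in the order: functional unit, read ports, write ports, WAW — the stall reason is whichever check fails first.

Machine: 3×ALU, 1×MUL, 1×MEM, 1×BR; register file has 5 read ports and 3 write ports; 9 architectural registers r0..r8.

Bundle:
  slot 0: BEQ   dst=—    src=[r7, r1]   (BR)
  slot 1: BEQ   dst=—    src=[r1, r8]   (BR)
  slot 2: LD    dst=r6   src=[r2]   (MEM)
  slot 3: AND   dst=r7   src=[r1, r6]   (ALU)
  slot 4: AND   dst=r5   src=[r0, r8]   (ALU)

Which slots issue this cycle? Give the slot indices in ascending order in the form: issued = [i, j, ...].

issued = [0, 2, 3]

  0. BR ⇒ go  {3A/1Mu/1Ld/0B | 3r 3w}
  1. BR ⇒ no(FU)  {3A/1Mu/1Ld/0B | 3r 3w}
  2. MEM→r6 ⇒ go  {3A/1Mu/0Ld/0B | 2r 2w}
  3. ALU→r7 ⇒ go  {2A/1Mu/0Ld/0B | 0r 1w}
  4. ALU→r5 ⇒ no(RD_PORT)  {2A/1Mu/0Ld/0B | 0r 1w}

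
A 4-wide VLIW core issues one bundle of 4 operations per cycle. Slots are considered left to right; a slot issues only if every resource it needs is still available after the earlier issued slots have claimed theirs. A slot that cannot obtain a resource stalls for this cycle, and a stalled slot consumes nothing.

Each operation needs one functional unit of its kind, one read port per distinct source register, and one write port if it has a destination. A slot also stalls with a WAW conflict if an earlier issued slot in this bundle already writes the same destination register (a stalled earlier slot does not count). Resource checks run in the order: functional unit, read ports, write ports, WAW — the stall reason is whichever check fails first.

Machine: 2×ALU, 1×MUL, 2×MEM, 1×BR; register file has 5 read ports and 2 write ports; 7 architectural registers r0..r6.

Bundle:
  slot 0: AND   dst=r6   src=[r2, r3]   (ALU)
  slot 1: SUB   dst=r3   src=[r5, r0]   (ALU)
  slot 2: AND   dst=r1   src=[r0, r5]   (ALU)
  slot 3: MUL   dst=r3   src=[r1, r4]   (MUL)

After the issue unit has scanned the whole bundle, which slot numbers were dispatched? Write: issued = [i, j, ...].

issued = [0, 1]

slot 0 (ALU): ISSUE — free A1,Mu1,Ld2,B1 rp3 wp1
slot 1 (ALU): ISSUE — free A0,Mu1,Ld2,B1 rp1 wp0
slot 2 (ALU): stall FU — free A0,Mu1,Ld2,B1 rp1 wp0
slot 3 (MUL): stall RD_PORT — free A0,Mu1,Ld2,B1 rp1 wp0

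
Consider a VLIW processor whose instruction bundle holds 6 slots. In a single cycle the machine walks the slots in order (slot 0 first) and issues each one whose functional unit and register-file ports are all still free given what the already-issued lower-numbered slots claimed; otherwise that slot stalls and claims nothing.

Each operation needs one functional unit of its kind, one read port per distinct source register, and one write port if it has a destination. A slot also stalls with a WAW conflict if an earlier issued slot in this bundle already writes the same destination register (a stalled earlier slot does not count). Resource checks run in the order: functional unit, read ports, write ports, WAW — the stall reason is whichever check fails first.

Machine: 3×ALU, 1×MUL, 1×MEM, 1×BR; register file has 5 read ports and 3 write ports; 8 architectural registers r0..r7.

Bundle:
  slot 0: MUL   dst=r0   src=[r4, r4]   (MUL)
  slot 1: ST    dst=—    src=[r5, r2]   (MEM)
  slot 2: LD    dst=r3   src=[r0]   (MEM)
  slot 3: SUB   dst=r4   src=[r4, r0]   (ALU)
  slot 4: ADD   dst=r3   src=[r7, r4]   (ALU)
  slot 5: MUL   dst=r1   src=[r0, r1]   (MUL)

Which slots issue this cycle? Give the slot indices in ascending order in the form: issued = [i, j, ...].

issued = [0, 1, 3]

(0) want 1×MUL +1rd +1wr — yes → AL3|MU0|ME1|BR1|rd4|wr2
(1) want 1×MEM +2rd +0wr — yes → AL3|MU0|ME0|BR1|rd2|wr2
(2) want 1×MEM +1rd +1wr — FU → AL3|MU0|ME0|BR1|rd2|wr2
(3) want 1×ALU +2rd +1wr — yes → AL2|MU0|ME0|BR1|rd0|wr1
(4) want 1×ALU +2rd +1wr — RD_PORT → AL2|MU0|ME0|BR1|rd0|wr1
(5) want 1×MUL +2rd +1wr — FU → AL2|MU0|ME0|BR1|rd0|wr1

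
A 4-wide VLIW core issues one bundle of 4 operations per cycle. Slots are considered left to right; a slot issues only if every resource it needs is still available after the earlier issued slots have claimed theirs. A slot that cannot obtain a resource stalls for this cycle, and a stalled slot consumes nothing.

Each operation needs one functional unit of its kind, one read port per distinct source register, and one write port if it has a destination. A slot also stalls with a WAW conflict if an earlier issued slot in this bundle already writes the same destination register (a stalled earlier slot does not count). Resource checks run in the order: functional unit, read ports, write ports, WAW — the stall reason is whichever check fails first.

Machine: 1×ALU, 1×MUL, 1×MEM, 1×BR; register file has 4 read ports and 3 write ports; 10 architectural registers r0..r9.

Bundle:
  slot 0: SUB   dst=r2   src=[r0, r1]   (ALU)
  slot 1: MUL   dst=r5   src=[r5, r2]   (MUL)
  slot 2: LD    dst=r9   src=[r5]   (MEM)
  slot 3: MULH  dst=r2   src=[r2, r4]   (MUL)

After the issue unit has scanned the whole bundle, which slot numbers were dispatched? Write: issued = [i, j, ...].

issued = [0, 1]

(0) want 1×ALU +2rd +1wr — yes → AL0|MU1|ME1|BR1|rd2|wr2
(1) want 1×MUL +2rd +1wr — yes → AL0|MU0|ME1|BR1|rd0|wr1
(2) want 1×MEM +1rd +1wr — RD_PORT → AL0|MU0|ME1|BR1|rd0|wr1
(3) want 1×MUL +2rd +1wr — FU → AL0|MU0|ME1|BR1|rd0|wr1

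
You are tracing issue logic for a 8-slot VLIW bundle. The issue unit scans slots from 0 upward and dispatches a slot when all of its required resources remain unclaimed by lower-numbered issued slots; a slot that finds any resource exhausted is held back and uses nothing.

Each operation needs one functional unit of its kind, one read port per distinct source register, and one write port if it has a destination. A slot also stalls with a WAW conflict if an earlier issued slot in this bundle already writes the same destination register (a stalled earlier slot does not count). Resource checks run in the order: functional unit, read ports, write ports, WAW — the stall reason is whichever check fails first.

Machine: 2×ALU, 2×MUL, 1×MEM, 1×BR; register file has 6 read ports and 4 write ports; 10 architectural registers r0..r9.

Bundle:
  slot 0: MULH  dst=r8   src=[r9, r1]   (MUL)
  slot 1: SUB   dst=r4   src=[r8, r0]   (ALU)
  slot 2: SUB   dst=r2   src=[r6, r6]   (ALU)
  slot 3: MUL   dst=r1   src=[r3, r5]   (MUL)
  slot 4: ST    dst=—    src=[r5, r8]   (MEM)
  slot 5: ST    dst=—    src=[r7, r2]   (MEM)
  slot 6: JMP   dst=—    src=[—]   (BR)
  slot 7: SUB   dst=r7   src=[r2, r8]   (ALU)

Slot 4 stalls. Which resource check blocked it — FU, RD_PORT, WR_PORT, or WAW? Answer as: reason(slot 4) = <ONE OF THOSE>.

[0] MUL needs rd=2 wr=1: ok; after: ALU=2 MUL=1 MEM=1 BR=1, R=4, W=3
[1] ALU needs rd=2 wr=1: ok; after: ALU=1 MUL=1 MEM=1 BR=1, R=2, W=2
[2] ALU needs rd=1 wr=1: ok; after: ALU=0 MUL=1 MEM=1 BR=1, R=1, W=1
[3] MUL needs rd=2 wr=1: RD_PORT; after: ALU=0 MUL=1 MEM=1 BR=1, R=1, W=1
[4] MEM needs rd=2 wr=0: RD_PORT; after: ALU=0 MUL=1 MEM=1 BR=1, R=1, W=1
[5] MEM needs rd=2 wr=0: RD_PORT; after: ALU=0 MUL=1 MEM=1 BR=1, R=1, W=1
[6] BR needs rd=0 wr=0: ok; after: ALU=0 MUL=1 MEM=1 BR=0, R=1, W=1
[7] ALU needs rd=2 wr=1: FU; after: ALU=0 MUL=1 MEM=1 BR=0, R=1, W=1

reason(slot 4) = RD_PORT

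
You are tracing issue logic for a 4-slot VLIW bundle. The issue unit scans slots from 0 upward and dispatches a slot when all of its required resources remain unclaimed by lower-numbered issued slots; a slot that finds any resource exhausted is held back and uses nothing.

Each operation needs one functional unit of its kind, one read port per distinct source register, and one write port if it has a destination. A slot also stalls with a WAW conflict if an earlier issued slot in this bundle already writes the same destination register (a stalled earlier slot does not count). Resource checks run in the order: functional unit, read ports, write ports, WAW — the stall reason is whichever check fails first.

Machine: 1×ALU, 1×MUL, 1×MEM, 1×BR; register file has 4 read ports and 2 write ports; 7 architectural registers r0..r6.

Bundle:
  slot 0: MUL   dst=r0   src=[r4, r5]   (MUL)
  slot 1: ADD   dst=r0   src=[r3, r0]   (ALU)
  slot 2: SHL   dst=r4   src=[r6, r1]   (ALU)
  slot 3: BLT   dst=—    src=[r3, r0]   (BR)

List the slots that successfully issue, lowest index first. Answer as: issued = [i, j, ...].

[0] MUL needs rd=2 wr=1: ok; after: ALU=1 MUL=0 MEM=1 BR=1, R=2, W=1
[1] ALU needs rd=2 wr=1: WAW; after: ALU=1 MUL=0 MEM=1 BR=1, R=2, W=1
[2] ALU needs rd=2 wr=1: ok; after: ALU=0 MUL=0 MEM=1 BR=1, R=0, W=0
[3] BR needs rd=2 wr=0: RD_PORT; after: ALU=0 MUL=0 MEM=1 BR=1, R=0, W=0

issued = [0, 2]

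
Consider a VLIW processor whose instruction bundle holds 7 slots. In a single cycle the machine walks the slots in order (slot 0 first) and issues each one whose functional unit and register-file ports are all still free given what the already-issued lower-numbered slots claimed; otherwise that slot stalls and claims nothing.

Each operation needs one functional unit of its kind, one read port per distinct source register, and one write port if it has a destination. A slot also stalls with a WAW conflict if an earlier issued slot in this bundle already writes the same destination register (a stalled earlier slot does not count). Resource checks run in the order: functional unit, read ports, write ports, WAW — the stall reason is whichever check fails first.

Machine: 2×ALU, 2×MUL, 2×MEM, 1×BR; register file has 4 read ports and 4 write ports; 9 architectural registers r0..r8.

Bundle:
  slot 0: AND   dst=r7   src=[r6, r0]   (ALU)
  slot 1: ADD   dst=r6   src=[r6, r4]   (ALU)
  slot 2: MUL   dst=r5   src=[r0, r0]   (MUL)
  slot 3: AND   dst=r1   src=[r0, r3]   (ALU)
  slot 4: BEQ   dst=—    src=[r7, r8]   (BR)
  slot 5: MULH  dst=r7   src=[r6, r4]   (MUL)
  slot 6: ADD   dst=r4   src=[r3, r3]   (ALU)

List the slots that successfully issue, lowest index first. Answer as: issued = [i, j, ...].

  0. ALU→r7 ⇒ go  {1A/2Mu/2Ld/1B | 2r 3w}
  1. ALU→r6 ⇒ go  {0A/2Mu/2Ld/1B | 0r 2w}
  2. MUL→r5 ⇒ no(RD_PORT)  {0A/2Mu/2Ld/1B | 0r 2w}
  3. ALU→r1 ⇒ no(FU)  {0A/2Mu/2Ld/1B | 0r 2w}
  4. BR ⇒ no(RD_PORT)  {0A/2Mu/2Ld/1B | 0r 2w}
  5. MUL→r7 ⇒ no(RD_PORT)  {0A/2Mu/2Ld/1B | 0r 2w}
  6. ALU→r4 ⇒ no(FU)  {0A/2Mu/2Ld/1B | 0r 2w}

issued = [0, 1]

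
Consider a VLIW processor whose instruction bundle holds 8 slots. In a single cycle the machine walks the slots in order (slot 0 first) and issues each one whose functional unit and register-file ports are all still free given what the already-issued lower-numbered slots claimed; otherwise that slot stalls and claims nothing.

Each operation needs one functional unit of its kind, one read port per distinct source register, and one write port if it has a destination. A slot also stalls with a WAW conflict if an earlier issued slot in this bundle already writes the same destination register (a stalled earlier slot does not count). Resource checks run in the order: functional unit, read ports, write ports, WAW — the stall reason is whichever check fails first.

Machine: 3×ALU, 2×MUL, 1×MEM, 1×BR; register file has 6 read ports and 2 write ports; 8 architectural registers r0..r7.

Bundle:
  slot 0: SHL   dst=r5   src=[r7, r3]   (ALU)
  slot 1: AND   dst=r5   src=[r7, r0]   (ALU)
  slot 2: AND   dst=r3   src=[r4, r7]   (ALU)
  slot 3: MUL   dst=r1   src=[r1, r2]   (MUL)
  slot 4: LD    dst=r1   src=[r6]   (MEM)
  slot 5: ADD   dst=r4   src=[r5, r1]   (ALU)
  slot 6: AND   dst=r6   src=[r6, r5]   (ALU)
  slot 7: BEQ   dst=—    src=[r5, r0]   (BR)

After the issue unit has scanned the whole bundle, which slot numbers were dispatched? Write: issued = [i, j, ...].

slot 0 (ALU): ISSUE — free A2,Mu2,Ld1,B1 rp4 wp1
slot 1 (ALU): stall WAW — free A2,Mu2,Ld1,B1 rp4 wp1
slot 2 (ALU): ISSUE — free A1,Mu2,Ld1,B1 rp2 wp0
slot 3 (MUL): stall WR_PORT — free A1,Mu2,Ld1,B1 rp2 wp0
slot 4 (MEM): stall WR_PORT — free A1,Mu2,Ld1,B1 rp2 wp0
slot 5 (ALU): stall WR_PORT — free A1,Mu2,Ld1,B1 rp2 wp0
slot 6 (ALU): stall WR_PORT — free A1,Mu2,Ld1,B1 rp2 wp0
slot 7 (BR): ISSUE — free A1,Mu2,Ld1,B0 rp0 wp0

issued = [0, 2, 7]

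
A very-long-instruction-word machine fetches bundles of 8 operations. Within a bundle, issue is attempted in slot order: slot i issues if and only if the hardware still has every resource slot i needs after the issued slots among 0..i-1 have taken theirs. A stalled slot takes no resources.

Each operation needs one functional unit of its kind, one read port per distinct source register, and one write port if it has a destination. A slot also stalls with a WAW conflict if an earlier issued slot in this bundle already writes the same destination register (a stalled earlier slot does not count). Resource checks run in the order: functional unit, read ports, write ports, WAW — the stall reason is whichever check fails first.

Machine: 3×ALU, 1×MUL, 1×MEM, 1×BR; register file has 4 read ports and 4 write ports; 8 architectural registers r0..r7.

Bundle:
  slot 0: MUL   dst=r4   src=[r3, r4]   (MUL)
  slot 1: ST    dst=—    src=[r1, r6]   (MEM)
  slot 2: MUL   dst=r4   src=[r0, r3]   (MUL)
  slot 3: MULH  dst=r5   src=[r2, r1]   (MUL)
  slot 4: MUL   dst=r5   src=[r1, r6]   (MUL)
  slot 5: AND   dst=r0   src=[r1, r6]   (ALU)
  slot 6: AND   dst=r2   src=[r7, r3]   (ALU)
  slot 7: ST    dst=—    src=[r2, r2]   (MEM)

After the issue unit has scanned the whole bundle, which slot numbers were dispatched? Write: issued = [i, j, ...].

issued = [0, 1]

(0) want 1×MUL +2rd +1wr — yes → AL3|MU0|ME1|BR1|rd2|wr3
(1) want 1×MEM +2rd +0wr — yes → AL3|MU0|ME0|BR1|rd0|wr3
(2) want 1×MUL +2rd +1wr — FU → AL3|MU0|ME0|BR1|rd0|wr3
(3) want 1×MUL +2rd +1wr — FU → AL3|MU0|ME0|BR1|rd0|wr3
(4) want 1×MUL +2rd +1wr — FU → AL3|MU0|ME0|BR1|rd0|wr3
(5) want 1×ALU +2rd +1wr — RD_PORT → AL3|MU0|ME0|BR1|rd0|wr3
(6) want 1×ALU +2rd +1wr — RD_PORT → AL3|MU0|ME0|BR1|rd0|wr3
(7) want 1×MEM +1rd +0wr — FU → AL3|MU0|ME0|BR1|rd0|wr3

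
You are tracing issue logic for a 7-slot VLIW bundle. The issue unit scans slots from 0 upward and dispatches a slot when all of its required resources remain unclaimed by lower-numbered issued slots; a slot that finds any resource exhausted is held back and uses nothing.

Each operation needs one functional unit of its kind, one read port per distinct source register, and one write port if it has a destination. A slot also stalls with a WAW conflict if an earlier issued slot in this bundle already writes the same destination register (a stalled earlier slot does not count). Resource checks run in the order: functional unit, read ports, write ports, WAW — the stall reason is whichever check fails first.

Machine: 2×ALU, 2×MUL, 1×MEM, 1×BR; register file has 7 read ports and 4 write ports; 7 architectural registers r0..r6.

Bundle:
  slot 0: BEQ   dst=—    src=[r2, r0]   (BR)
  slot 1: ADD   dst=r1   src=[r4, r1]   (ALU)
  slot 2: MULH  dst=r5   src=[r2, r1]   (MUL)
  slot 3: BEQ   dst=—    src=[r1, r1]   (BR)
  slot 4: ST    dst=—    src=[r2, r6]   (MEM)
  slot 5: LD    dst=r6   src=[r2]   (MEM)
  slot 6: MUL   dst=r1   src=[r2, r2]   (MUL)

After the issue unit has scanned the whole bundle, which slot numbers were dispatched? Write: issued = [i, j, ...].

issued = [0, 1, 2, 5]

  0. BR ⇒ go  {2A/2Mu/1Ld/0B | 5r 4w}
  1. ALU→r1 ⇒ go  {1A/2Mu/1Ld/0B | 3r 3w}
  2. MUL→r5 ⇒ go  {1A/1Mu/1Ld/0B | 1r 2w}
  3. BR ⇒ no(FU)  {1A/1Mu/1Ld/0B | 1r 2w}
  4. MEM ⇒ no(RD_PORT)  {1A/1Mu/1Ld/0B | 1r 2w}
  5. MEM→r6 ⇒ go  {1A/1Mu/0Ld/0B | 0r 1w}
  6. MUL→r1 ⇒ no(RD_PORT)  {1A/1Mu/0Ld/0B | 0r 1w}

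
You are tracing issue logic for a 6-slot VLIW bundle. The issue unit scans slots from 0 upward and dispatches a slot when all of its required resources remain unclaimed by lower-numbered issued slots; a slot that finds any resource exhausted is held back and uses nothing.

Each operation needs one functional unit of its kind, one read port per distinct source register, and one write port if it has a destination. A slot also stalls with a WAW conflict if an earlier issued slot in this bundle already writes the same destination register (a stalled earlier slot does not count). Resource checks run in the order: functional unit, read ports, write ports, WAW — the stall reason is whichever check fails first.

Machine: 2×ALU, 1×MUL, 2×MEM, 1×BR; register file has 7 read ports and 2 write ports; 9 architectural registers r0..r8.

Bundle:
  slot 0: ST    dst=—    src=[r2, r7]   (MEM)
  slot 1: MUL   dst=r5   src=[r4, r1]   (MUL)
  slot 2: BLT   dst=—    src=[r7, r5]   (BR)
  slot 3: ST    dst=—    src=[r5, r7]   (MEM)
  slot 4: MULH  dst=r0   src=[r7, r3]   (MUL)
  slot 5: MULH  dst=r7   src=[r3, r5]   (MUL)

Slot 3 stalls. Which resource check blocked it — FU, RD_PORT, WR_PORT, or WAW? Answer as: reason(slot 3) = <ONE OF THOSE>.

reason(slot 3) = RD_PORT

(0) want 1×MEM +2rd +0wr — yes → AL2|MU1|ME1|BR1|rd5|wr2
(1) want 1×MUL +2rd +1wr — yes → AL2|MU0|ME1|BR1|rd3|wr1
(2) want 1×BR +2rd +0wr — yes → AL2|MU0|ME1|BR0|rd1|wr1
(3) want 1×MEM +2rd +0wr — RD_PORT → AL2|MU0|ME1|BR0|rd1|wr1
(4) want 1×MUL +2rd +1wr — FU → AL2|MU0|ME1|BR0|rd1|wr1
(5) want 1×MUL +2rd +1wr — FU → AL2|MU0|ME1|BR0|rd1|wr1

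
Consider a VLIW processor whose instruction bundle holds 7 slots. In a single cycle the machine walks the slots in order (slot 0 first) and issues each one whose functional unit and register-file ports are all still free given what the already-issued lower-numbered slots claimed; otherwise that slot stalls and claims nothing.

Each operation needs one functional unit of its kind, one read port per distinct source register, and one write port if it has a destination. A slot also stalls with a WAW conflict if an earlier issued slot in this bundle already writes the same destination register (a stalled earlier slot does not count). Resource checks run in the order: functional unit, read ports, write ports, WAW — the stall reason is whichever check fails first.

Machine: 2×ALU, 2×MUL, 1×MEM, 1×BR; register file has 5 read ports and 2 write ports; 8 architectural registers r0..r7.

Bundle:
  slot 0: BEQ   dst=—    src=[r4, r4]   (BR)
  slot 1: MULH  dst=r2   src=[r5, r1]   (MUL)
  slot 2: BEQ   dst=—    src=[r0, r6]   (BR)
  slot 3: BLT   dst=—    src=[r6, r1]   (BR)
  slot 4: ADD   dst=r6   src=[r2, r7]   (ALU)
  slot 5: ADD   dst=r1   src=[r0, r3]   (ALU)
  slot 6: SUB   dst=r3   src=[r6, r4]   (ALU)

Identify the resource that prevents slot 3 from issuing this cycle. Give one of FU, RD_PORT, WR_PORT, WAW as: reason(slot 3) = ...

  0. BR ⇒ go  {2A/2Mu/1Ld/0B | 4r 2w}
  1. MUL→r2 ⇒ go  {2A/1Mu/1Ld/0B | 2r 1w}
  2. BR ⇒ no(FU)  {2A/1Mu/1Ld/0B | 2r 1w}
  3. BR ⇒ no(FU)  {2A/1Mu/1Ld/0B | 2r 1w}
  4. ALU→r6 ⇒ go  {1A/1Mu/1Ld/0B | 0r 0w}
  5. ALU→r1 ⇒ no(RD_PORT)  {1A/1Mu/1Ld/0B | 0r 0w}
  6. ALU→r3 ⇒ no(RD_PORT)  {1A/1Mu/1Ld/0B | 0r 0w}

reason(slot 3) = FU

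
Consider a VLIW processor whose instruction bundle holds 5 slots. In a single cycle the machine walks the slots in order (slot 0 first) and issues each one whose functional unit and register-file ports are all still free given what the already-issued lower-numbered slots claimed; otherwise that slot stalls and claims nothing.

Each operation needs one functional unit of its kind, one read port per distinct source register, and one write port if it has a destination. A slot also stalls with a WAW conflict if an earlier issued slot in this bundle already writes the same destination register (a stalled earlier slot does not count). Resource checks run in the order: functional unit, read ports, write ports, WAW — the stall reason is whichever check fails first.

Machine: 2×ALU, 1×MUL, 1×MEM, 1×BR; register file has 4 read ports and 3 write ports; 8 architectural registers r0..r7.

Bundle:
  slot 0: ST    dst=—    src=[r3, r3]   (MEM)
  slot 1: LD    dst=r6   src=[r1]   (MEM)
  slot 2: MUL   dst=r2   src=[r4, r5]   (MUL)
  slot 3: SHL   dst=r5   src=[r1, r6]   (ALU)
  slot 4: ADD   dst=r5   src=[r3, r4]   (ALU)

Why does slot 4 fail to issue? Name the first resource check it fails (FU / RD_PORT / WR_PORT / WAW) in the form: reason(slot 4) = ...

  0. MEM ⇒ go  {2A/1Mu/0Ld/1B | 3r 3w}
  1. MEM→r6 ⇒ no(FU)  {2A/1Mu/0Ld/1B | 3r 3w}
  2. MUL→r2 ⇒ go  {2A/0Mu/0Ld/1B | 1r 2w}
  3. ALU→r5 ⇒ no(RD_PORT)  {2A/0Mu/0Ld/1B | 1r 2w}
  4. ALU→r5 ⇒ no(RD_PORT)  {2A/0Mu/0Ld/1B | 1r 2w}

reason(slot 4) = RD_PORT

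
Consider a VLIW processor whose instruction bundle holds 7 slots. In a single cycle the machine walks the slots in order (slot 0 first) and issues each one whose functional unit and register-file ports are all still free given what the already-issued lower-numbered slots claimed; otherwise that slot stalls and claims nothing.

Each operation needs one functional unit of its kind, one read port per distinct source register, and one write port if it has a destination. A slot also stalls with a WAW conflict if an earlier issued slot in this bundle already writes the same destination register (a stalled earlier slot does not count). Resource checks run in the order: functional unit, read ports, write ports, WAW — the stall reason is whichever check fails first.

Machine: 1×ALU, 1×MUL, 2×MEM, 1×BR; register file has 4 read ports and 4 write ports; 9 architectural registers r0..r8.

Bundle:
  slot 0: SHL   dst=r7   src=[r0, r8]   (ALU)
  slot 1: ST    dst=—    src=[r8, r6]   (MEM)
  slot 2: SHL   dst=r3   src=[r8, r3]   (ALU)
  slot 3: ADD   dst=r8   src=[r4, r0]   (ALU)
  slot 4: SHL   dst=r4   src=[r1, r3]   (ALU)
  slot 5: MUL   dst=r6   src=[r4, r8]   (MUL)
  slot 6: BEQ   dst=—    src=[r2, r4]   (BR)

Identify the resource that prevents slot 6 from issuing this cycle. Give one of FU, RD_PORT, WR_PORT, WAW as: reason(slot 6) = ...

reason(slot 6) = RD_PORT

[0] ALU needs rd=2 wr=1: ok; after: ALU=0 MUL=1 MEM=2 BR=1, R=2, W=3
[1] MEM needs rd=2 wr=0: ok; after: ALU=0 MUL=1 MEM=1 BR=1, R=0, W=3
[2] ALU needs rd=2 wr=1: FU; after: ALU=0 MUL=1 MEM=1 BR=1, R=0, W=3
[3] ALU needs rd=2 wr=1: FU; after: ALU=0 MUL=1 MEM=1 BR=1, R=0, W=3
[4] ALU needs rd=2 wr=1: FU; after: ALU=0 MUL=1 MEM=1 BR=1, R=0, W=3
[5] MUL needs rd=2 wr=1: RD_PORT; after: ALU=0 MUL=1 MEM=1 BR=1, R=0, W=3
[6] BR needs rd=2 wr=0: RD_PORT; after: ALU=0 MUL=1 MEM=1 BR=1, R=0, W=3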